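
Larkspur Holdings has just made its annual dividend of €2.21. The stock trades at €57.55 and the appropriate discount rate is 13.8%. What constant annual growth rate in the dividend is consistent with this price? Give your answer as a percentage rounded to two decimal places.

P = D₀(1+g)/(r−g) ⇒ P(r−g) = D₀(1+g) ⇒ g(P+D₀) = P·r − D₀
g = (P·r − D₀)/(P + D₀) = (€57.55×0.138 − €2.21) / (€57.55 + €2.21) = 0.095915

9.59%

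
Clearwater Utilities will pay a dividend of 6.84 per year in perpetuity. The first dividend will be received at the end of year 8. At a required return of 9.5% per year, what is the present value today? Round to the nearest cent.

Value at end of year 7: C / r = 6.84 / 0.095 = 72.0000
Discount to today: PV = 72.0000 / (1 + 0.095)^7 = 72.0000 / 1.887552 = 38.14

38.14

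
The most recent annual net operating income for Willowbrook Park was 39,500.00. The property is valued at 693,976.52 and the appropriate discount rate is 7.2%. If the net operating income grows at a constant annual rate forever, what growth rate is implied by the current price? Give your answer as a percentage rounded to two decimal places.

P = D₀(1+g)/(r−g) ⇒ P(r−g) = D₀(1+g) ⇒ g(P+D₀) = P·r − D₀
g = (P·r − D₀)/(P + D₀) = (693,976.52×0.072 − 39,500.00) / (693,976.52 + 39,500.00) = 0.014269

1.43%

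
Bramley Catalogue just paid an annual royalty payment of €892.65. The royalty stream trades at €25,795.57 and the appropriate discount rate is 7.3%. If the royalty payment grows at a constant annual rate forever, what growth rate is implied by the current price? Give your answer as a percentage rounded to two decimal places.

3.71%

P = D₀(1+g)/(r−g) ⇒ P(r−g) = D₀(1+g) ⇒ g(P+D₀) = P·r − D₀
g = (P·r − D₀)/(P + D₀) = (€25,795.57×0.073 − €892.65) / (€25,795.57 + €892.65) = 0.037111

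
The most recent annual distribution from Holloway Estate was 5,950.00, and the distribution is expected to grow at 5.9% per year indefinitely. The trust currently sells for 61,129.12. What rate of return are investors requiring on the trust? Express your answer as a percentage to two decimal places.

16.21%

D₁ = 5,950.00 × 1.059 = 6,301.0500
P = D₁/(r − g) ⇒ r = D₁/P + g = 6,301.0500/61,129.12 + 0.059 = 0.103078 + 0.059 = 0.162078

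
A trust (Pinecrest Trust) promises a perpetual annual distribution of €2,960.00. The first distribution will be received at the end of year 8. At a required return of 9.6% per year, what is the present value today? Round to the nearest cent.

Value at end of year 7: C / r = €2,960.00 / 0.096 = €30,833.3333
Discount to today: PV = €30,833.3333 / (1 + 0.096)^7 = €30,833.3333 / 1.899651 = €16,231.05

€16231.05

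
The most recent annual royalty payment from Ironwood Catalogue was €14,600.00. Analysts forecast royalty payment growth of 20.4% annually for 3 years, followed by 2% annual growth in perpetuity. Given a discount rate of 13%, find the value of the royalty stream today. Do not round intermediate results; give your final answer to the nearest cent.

D_1 = 17578.40000
D_2 = 21164.39360
D_3 = 25481.92989
Terminal value at year 3: TV = D_3×(1+g_2)/(r−g_2) = 25991.56849/0.11 = 236286.98629
P_0 = D_1/(1+r)^1 + D_2/(1+r)^2 + D_3/(1+r)^3 + TV/(1+r)^3
    = 15556.10619 + 16574.82465 + 17660.25565 + 163758.73419 = 213549.92069

€213549.92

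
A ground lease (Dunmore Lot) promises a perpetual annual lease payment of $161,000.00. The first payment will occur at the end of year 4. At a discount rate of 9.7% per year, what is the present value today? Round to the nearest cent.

Value at end of year 3: C / r = $161,000.00 / 0.097 = $1,659,793.8144
Discount to today: PV = $1,659,793.8144 / (1 + 0.097)^3 = $1,659,793.8144 / 1.320140 = $1,257,286.52

$1257286.52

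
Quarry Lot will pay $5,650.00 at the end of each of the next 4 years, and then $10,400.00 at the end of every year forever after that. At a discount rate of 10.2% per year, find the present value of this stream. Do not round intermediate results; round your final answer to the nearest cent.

$86968.88

PV of 4-year annuity: $5,650.00 × [1 − (1+0.102)^−4] / 0.102 = 17832.47561
Perpetuity value at year 4: $10,400.00 / 0.102 = 101960.78431
PV of perpetuity: 101960.78431 / (1+0.102)^4 = 69136.40443
Total PV = 17832.47561 + 69136.40443 = 86968.88004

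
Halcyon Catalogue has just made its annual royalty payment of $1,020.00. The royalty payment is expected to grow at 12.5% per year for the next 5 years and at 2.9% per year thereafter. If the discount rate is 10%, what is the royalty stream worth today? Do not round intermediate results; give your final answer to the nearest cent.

D_1 = 1147.50000
D_2 = 1290.93750
D_3 = 1452.30469
D_4 = 1633.84277
D_5 = 1838.07312
Terminal value at year 5: TV = D_5×(1+g_2)/(r−g_2) = 1891.37724/0.071 = 26639.11606
P_0 = D_1/(1+r)^1 + D_2/(1+r)^2 + D_3/(1+r)^3 + D_4/(1+r)^4 + D_5/(1+r)^5 + TV/(1+r)^5
    = 1043.18182 + 1066.89050 + 1091.13801 + 1115.93660 + 1141.29879 + 16540.79519 = 21999.24091

$21999.24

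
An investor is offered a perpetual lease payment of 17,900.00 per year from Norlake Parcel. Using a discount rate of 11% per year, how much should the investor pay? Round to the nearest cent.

Level perpetuity: PV = C / r = 17,900.00 / 0.11 = 162,727.27

162727.27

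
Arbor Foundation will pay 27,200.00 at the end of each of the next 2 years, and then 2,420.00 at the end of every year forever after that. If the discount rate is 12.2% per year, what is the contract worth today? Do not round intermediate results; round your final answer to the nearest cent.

61605.73

PV of 2-year annuity: 27,200.00 × [1 − (1+0.122)^−2] / 0.122 = 45848.86296
Perpetuity value at year 2: 2,420.00 / 0.122 = 19836.06557
PV of perpetuity: 19836.06557 / (1+0.122)^2 = 15756.86527
Total PV = 45848.86296 + 15756.86527 = 61605.72823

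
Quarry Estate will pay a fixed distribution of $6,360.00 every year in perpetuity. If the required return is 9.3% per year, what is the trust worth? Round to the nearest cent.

Level perpetuity: PV = C / r = $6,360.00 / 0.093 = $68,387.10

$68387.10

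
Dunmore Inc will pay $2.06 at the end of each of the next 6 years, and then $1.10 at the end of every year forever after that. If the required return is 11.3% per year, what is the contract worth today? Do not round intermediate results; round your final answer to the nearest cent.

$13.76

PV of 6-year annuity: $2.06 × [1 − (1+0.113)^−6] / 0.113 = 8.64011
Perpetuity value at year 6: $1.10 / 0.113 = 9.73451
PV of perpetuity: 9.73451 / (1+0.113)^6 = 5.12086
Total PV = 8.64011 + 5.12086 = 13.76097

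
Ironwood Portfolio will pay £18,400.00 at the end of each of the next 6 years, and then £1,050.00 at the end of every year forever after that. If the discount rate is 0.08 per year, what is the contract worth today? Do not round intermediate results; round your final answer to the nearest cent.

PV of 6-year annuity: £18,400.00 × [1 − (1+0.08)^−6] / 0.08 = 85060.98582
Perpetuity value at year 6: £1,050.00 / 0.08 = 13125.00000
PV of perpetuity: 13125.00000 / (1+0.08)^6 = 8270.97635
Total PV = 85060.98582 + 8270.97635 = 93331.96217

£93331.96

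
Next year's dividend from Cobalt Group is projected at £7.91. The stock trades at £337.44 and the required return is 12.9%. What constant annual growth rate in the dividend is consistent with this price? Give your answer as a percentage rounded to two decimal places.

P = D₁/(r−g) ⇒ g = r − D₁/P = 0.129 − £7.91/£337.44 = 0.105559

10.56%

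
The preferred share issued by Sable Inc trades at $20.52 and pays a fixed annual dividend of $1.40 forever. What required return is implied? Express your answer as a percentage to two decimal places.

P = C/r ⇒ r = C/P = $1.40/$20.52 = 0.068226

6.82%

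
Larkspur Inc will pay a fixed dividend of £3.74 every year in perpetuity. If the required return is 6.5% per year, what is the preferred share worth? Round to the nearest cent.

Level perpetuity: PV = C / r = £3.74 / 0.065 = £57.54

£57.54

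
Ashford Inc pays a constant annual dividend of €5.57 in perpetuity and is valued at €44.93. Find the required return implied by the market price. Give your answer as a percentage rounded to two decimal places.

12.40%

P = C/r ⇒ r = C/P = €5.57/€44.93 = 0.123971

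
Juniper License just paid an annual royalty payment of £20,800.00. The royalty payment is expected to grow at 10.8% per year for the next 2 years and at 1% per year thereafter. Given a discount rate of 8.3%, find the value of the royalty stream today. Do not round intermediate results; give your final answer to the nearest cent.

D_1 = 23046.40000
D_2 = 25535.41120
Terminal value at year 2: TV = D_2×(1+g_2)/(r−g_2) = 25790.76531/0.073 = 353298.15496
P_0 = D_1/(1+r)^1 + D_2/(1+r)^2 + TV/(1+r)^2
    = 21280.14774 + 21771.37922 + 301220.45220 = 344271.97915

£344271.98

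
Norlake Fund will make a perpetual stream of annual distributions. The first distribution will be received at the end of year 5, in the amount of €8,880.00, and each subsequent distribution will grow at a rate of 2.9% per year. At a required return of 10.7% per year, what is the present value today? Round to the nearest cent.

Value at end of year 4: C₁ / (r − g) = €8,880.00 / (0.107 − 0.029) = €113,846.1538
Discount to today: PV = €113,846.1538 / (1 + 0.107)^4 = €113,846.1538 / 1.501725 = €75,810.24

€75810.24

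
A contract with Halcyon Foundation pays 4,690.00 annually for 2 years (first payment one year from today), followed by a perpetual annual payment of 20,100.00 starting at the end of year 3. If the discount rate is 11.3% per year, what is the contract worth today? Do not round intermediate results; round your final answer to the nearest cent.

151590.87

PV of 2-year annuity: 4,690.00 × [1 − (1+0.113)^−2] / 0.113 = 7999.85308
Perpetuity value at year 2: 20,100.00 / 0.113 = 177876.10619
PV of perpetuity: 177876.10619 / (1+0.113)^2 = 143591.02157
Total PV = 7999.85308 + 143591.02157 = 151590.87465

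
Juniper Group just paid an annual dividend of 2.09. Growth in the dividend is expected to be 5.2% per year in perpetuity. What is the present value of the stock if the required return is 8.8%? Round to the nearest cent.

D₁ = D₀ × (1 + g) = 2.09 × 1.052 = 2.1987
Growing perpetuity: P = D₁ / (r − g) = 2.1987 / (0.088 − 0.052) = 61.07

61.07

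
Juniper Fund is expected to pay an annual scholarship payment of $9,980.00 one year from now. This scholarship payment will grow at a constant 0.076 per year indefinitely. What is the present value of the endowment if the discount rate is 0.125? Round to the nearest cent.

Growing perpetuity: P = D₁ / (r − g) = $9,980.0000 / (0.125 − 0.076) = $203,673.47

$203673.47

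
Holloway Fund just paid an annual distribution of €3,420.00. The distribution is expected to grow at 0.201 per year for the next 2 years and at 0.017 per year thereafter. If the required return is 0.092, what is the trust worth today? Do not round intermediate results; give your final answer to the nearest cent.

€63993.50

D_1 = 4107.42000
D_2 = 4933.01142
Terminal value at year 2: TV = D_2×(1+g_2)/(r−g_2) = 5016.87261/0.075 = 66891.63486
P_0 = D_1/(1+r)^1 + D_2/(1+r)^2 + TV/(1+r)^2
    = 3761.37363 + 4136.82209 + 56095.30758 = 63993.50330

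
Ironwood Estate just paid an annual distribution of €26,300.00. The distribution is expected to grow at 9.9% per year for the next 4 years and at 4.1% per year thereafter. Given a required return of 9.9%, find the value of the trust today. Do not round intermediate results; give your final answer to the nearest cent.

€577239.66

D_1 = 28903.70000
D_2 = 31765.16630
D_3 = 34909.91776
D_4 = 38365.99962
Terminal value at year 4: TV = D_4×(1+g_2)/(r−g_2) = 39939.00561/0.058 = 688603.54495
P_0 = D_1/(1+r)^1 + D_2/(1+r)^2 + D_3/(1+r)^3 + D_4/(1+r)^4 + TV/(1+r)^4
    = 26300.00000 + 26300.00000 + 26300.00000 + 26300.00000 + 472039.65517 = 577239.65517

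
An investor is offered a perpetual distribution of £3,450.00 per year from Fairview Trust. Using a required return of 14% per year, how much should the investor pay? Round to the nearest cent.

Level perpetuity: PV = C / r = £3,450.00 / 0.14 = £24,642.86

£24642.86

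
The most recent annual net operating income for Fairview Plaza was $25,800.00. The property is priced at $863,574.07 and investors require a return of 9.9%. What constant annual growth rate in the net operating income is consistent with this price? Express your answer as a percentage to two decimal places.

6.71%

P = D₀(1+g)/(r−g) ⇒ P(r−g) = D₀(1+g) ⇒ g(P+D₀) = P·r − D₀
g = (P·r − D₀)/(P + D₀) = ($863,574.07×0.099 − $25,800.00) / ($863,574.07 + $25,800.00) = 0.067119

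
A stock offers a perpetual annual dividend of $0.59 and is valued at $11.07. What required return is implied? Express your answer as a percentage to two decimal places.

P = C/r ⇒ r = C/P = $0.59/$11.07 = 0.053297

5.33%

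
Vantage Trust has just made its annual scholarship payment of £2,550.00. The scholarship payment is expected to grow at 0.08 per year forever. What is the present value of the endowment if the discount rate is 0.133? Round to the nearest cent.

D₁ = D₀ × (1 + g) = £2,550.00 × 1.08 = £2,754.0000
Growing perpetuity: P = D₁ / (r − g) = £2,754.0000 / (0.133 − 0.08) = £51,962.26

£51962.26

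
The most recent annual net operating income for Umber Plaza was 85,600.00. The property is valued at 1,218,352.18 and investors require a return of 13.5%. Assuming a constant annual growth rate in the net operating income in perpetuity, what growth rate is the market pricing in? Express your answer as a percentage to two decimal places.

P = D₀(1+g)/(r−g) ⇒ P(r−g) = D₀(1+g) ⇒ g(P+D₀) = P·r − D₀
g = (P·r − D₀)/(P + D₀) = (1,218,352.18×0.135 − 85,600.00) / (1,218,352.18 + 85,600.00) = 0.060491

6.05%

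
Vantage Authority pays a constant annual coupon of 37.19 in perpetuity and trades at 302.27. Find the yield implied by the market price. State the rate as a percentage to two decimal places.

12.30%

P = C/r ⇒ r = C/P = 37.19/302.27 = 0.123036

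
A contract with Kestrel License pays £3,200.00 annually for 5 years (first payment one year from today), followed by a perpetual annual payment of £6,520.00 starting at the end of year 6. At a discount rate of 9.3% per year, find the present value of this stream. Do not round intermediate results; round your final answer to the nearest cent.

£57293.78

PV of 5-year annuity: £3,200.00 × [1 − (1+0.093)^−5] / 0.093 = 12350.59770
Perpetuity value at year 5: £6,520.00 / 0.093 = 70107.52688
PV of perpetuity: 70107.52688 / (1+0.093)^5 = 44943.18407
Total PV = 12350.59770 + 44943.18407 = 57293.78177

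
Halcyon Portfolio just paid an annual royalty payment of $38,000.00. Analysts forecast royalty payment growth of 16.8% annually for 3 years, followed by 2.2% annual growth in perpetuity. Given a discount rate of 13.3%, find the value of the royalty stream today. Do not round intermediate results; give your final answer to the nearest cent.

D_1 = 44384.00000
D_2 = 51840.51200
D_3 = 60549.71802
Terminal value at year 3: TV = D_3×(1+g_2)/(r−g_2) = 61881.81181/0.111 = 557493.80011
P_0 = D_1/(1+r)^1 + D_2/(1+r)^2 + D_3/(1+r)^3 + TV/(1+r)^3
    = 39173.87467 + 40384.01202 + 41631.53225 + 383310.14374 = 504499.56267

$504499.56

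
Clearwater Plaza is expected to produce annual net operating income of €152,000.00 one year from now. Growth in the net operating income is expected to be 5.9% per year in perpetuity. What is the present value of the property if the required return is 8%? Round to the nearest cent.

Growing perpetuity: P = D₁ / (r − g) = €152,000.0000 / (0.08 − 0.059) = €7,238,095.24

€7238095.24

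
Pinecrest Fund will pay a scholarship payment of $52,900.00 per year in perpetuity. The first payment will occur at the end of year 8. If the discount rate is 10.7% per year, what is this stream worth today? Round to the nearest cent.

$242682.55

Value at end of year 7: C / r = $52,900.00 / 0.107 = $494,392.5234
Discount to today: PV = $494,392.5234 / (1 + 0.107)^7 = $494,392.5234 / 2.037198 = $242,682.55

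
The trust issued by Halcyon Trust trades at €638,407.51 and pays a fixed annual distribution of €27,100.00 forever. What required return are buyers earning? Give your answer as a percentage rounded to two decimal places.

4.24%

P = C/r ⇒ r = C/P = €27,100.00/€638,407.51 = 0.042449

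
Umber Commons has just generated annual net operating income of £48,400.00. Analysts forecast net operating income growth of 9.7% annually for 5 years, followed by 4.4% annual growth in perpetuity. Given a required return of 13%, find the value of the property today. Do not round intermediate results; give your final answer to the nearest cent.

£728232.91

D_1 = 53094.80000
D_2 = 58244.99560
D_3 = 63894.76017
D_4 = 70092.55191
D_5 = 76891.52945
Terminal value at year 5: TV = D_5×(1+g_2)/(r−g_2) = 80274.75674/0.086 = 933427.40396
P_0 = D_1/(1+r)^1 + D_2/(1+r)^2 + D_3/(1+r)^3 + D_4/(1+r)^4 + D_5/(1+r)^5 + TV/(1+r)^5
    = 46986.54867 + 45614.37513 + 44282.27391 + 42989.07476 + 41733.64160 + 506626.99804 = 728232.91210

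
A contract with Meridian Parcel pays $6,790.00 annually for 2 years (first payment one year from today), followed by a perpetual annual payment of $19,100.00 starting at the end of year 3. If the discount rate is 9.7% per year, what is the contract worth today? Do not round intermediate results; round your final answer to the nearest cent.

PV of 2-year annuity: $6,790.00 × [1 − (1+0.097)^−2] / 0.097 = 11831.91251
Perpetuity value at year 2: $19,100.00 / 0.097 = 196907.21649
PV of perpetuity: 196907.21649 / (1+0.097)^2 = 163624.51710
Total PV = 11831.91251 + 163624.51710 = 175456.42961

$175456.43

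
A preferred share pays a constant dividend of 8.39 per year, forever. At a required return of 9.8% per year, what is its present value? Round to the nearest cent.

85.61

Level perpetuity: PV = C / r = 8.39 / 0.098 = 85.61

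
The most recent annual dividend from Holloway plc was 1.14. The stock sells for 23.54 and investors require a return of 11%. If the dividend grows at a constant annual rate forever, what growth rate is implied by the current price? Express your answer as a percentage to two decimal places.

P = D₀(1+g)/(r−g) ⇒ P(r−g) = D₀(1+g) ⇒ g(P+D₀) = P·r − D₀
g = (P·r − D₀)/(P + D₀) = (23.54×0.11 − 1.14) / (23.54 + 1.14) = 0.058728

5.87%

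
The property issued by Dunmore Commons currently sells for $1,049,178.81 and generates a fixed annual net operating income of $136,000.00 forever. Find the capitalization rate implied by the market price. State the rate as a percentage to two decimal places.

P = C/r ⇒ r = C/P = $136,000.00/$1,049,178.81 = 0.129625

12.96%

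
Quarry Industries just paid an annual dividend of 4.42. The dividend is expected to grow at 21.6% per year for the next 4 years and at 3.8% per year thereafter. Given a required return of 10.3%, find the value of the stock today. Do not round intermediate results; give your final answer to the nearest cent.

126.96

D_1 = 5.37472
D_2 = 6.53566
D_3 = 7.94736
D_4 = 9.66399
Terminal value at year 4: TV = D_4×(1+g_2)/(r−g_2) = 10.03122/0.065 = 154.32652
P_0 = D_1/(1+r)^1 + D_2/(1+r)^2 + D_3/(1+r)^3 + D_4/(1+r)^4 + TV/(1+r)^4
    = 4.87282 + 5.37203 + 5.92238 + 6.52912 + 104.26499 = 126.96134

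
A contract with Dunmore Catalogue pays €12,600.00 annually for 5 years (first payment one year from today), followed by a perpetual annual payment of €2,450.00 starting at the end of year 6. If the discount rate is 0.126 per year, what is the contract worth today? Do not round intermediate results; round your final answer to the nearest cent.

PV of 5-year annuity: €12,600.00 × [1 − (1+0.126)^−5] / 0.126 = 44753.08303
Perpetuity value at year 5: €2,450.00 / 0.126 = 19444.44444
PV of perpetuity: 19444.44444 / (1+0.126)^5 = 10742.45608
Total PV = 44753.08303 + 10742.45608 = 55495.53911

€55495.54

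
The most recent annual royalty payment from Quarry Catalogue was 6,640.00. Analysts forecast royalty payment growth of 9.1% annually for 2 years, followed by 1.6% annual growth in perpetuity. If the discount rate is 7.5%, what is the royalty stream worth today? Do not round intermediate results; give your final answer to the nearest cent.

D_1 = 7244.24000
D_2 = 7903.46584
Terminal value at year 2: TV = D_2×(1+g_2)/(r−g_2) = 8029.92129/0.059 = 136100.36091
P_0 = D_1/(1+r)^1 + D_2/(1+r)^2 + TV/(1+r)^2
    = 6738.82791 + 6839.12674 + 117772.08083 = 131350.03547

131350.04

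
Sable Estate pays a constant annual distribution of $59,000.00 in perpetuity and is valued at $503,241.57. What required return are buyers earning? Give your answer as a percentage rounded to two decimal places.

P = C/r ⇒ r = C/P = $59,000.00/$503,241.57 = 0.117240

11.72%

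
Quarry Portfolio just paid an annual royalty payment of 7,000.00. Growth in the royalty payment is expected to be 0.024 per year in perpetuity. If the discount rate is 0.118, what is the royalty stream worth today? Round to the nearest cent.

D₁ = D₀ × (1 + g) = 7,000.00 × 1.024 = 7,168.0000
Growing perpetuity: P = D₁ / (r − g) = 7,168.0000 / (0.118 − 0.024) = 76,255.32

76255.32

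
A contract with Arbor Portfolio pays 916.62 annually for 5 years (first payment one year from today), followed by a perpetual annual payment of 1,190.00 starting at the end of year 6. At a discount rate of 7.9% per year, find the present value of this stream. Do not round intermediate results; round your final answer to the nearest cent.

PV of 5-year annuity: 916.62 × [1 − (1+0.079)^−5] / 0.079 = 3669.46405
Perpetuity value at year 5: 1,190.00 / 0.079 = 15063.29114
PV of perpetuity: 15063.29114 / (1+0.079)^5 = 10299.41711
Total PV = 3669.46405 + 10299.41711 = 13968.88115

13968.88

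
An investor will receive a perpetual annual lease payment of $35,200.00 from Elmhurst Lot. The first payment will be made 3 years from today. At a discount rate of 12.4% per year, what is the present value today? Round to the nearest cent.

$224692.39

Value at end of year 2: C / r = $35,200.00 / 0.124 = $283,870.9677
Discount to today: PV = $283,870.9677 / (1 + 0.124)^2 = $283,870.9677 / 1.263376 = $224,692.39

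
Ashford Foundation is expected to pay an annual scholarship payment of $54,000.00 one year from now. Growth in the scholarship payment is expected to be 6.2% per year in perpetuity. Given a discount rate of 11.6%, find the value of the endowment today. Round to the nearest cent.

$1000000.00

Growing perpetuity: P = D₁ / (r − g) = $54,000.0000 / (0.116 − 0.062) = $1,000,000.00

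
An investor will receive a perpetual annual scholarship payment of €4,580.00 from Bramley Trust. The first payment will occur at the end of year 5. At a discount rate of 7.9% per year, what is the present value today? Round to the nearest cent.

Value at end of year 4: C / r = €4,580.00 / 0.079 = €57,974.6835
Discount to today: PV = €57,974.6835 / (1 + 0.079)^4 = €57,974.6835 / 1.355457 = €42,771.32

€42771.32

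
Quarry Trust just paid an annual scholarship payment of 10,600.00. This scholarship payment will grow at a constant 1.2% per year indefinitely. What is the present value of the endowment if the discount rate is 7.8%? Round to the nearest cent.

162533.33

D₁ = D₀ × (1 + g) = 10,600.00 × 1.012 = 10,727.2000
Growing perpetuity: P = D₁ / (r − g) = 10,727.2000 / (0.078 − 0.012) = 162,533.33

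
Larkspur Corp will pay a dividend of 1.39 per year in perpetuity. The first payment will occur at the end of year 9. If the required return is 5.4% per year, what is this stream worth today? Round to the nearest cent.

Value at end of year 8: C / r = 1.39 / 0.054 = 25.7407
Discount to today: PV = 25.7407 / (1 + 0.054)^8 = 25.7407 / 1.523088 = 16.90

16.90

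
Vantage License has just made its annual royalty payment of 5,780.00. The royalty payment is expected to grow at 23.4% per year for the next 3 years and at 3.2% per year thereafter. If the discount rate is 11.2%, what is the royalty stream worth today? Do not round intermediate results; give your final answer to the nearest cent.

123324.76

D_1 = 7132.52000
D_2 = 8801.52968
D_3 = 10861.08763
Terminal value at year 3: TV = D_3×(1+g_2)/(r−g_2) = 11208.64243/0.08 = 140108.03036
P_0 = D_1/(1+r)^1 + D_2/(1+r)^2 + D_3/(1+r)^3 + TV/(1+r)^3
    = 6414.13669 + 7117.84593 + 7898.76068 + 101894.01282 = 123324.75612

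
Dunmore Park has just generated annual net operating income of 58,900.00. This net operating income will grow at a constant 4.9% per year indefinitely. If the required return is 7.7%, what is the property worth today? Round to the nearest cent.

2206646.43

D₁ = D₀ × (1 + g) = 58,900.00 × 1.049 = 61,786.1000
Growing perpetuity: P = D₁ / (r − g) = 61,786.1000 / (0.077 − 0.049) = 2,206,646.43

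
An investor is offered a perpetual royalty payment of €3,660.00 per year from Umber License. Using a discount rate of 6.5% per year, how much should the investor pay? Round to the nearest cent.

Level perpetuity: PV = C / r = €3,660.00 / 0.065 = €56,307.69

€56307.69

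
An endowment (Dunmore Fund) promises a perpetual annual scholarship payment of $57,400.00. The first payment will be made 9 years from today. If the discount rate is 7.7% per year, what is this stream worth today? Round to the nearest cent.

$411808.72

Value at end of year 8: C / r = $57,400.00 / 0.077 = $745,454.5455
Discount to today: PV = $745,454.5455 / (1 + 0.077)^8 = $745,454.5455 / 1.810196 = $411,808.72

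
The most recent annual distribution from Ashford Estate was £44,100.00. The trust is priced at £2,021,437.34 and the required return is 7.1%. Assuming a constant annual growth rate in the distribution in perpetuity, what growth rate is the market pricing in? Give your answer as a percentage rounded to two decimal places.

4.81%

P = D₀(1+g)/(r−g) ⇒ P(r−g) = D₀(1+g) ⇒ g(P+D₀) = P·r − D₀
g = (P·r − D₀)/(P + D₀) = (£2,021,437.34×0.071 − £44,100.00) / (£2,021,437.34 + £44,100.00) = 0.048134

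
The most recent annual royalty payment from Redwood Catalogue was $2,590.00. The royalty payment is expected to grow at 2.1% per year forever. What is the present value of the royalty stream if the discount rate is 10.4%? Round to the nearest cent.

D₁ = D₀ × (1 + g) = $2,590.00 × 1.021 = $2,644.3900
Growing perpetuity: P = D₁ / (r − g) = $2,644.3900 / (0.104 − 0.021) = $31,860.12

$31860.12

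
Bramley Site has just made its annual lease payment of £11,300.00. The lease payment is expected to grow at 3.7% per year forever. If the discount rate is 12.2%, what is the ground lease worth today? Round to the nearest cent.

D₁ = D₀ × (1 + g) = £11,300.00 × 1.037 = £11,718.1000
Growing perpetuity: P = D₁ / (r − g) = £11,718.1000 / (0.122 − 0.037) = £137,860.00

£137860.00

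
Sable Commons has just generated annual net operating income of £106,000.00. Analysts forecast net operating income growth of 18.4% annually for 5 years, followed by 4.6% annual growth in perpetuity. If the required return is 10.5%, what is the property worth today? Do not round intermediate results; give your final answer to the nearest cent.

£3309301.94

D_1 = 125504.00000
D_2 = 148596.73600
D_3 = 175938.53542
D_4 = 208311.22594
D_5 = 246640.49152
Terminal value at year 5: TV = D_5×(1+g_2)/(r−g_2) = 257985.95413/0.059 = 4372643.29026
P_0 = D_1/(1+r)^1 + D_2/(1+r)^2 + D_3/(1+r)^3 + D_4/(1+r)^4 + D_5/(1+r)^5 + TV/(1+r)^5
    = 113578.28054 + 121698.35671 + 130398.96321 + 139721.60401 + 149710.75036 + 2654193.98105 = 3309301.93588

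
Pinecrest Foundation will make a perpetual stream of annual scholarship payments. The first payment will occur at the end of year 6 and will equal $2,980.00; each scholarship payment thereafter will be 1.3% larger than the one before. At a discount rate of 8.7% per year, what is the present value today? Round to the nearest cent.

Value at end of year 5: C₁ / (r − g) = $2,980.00 / (0.087 − 0.013) = $40,270.2703
Discount to today: PV = $40,270.2703 / (1 + 0.087)^5 = $40,270.2703 / 1.517566 = $26,536.08

$26536.08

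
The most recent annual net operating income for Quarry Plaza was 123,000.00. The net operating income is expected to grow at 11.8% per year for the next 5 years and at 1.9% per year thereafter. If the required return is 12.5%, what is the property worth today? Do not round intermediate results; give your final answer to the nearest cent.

1749707.73

D_1 = 137514.00000
D_2 = 153740.65200
D_3 = 171882.04894
D_4 = 192164.13071
D_5 = 214839.49813
Terminal value at year 5: TV = D_5×(1+g_2)/(r−g_2) = 218921.44860/0.106 = 2065296.68489
P_0 = D_1/(1+r)^1 + D_2/(1+r)^2 + D_3/(1+r)^3 + D_4/(1+r)^4 + D_5/(1+r)^5 + TV/(1+r)^5
    = 122234.66667 + 121474.09541 + 120718.25659 + 119967.12077 + 119220.65869 + 1146092.93588 = 1749707.73400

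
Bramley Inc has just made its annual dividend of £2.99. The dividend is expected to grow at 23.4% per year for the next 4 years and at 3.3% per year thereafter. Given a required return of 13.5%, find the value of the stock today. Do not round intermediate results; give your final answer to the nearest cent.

£57.12

D_1 = 3.68966
D_2 = 4.55304
D_3 = 5.61845
D_4 = 6.93317
Terminal value at year 4: TV = D_4×(1+g_2)/(r−g_2) = 7.16196/0.102 = 70.21534
P_0 = D_1/(1+r)^1 + D_2/(1+r)^2 + D_3/(1+r)^3 + D_4/(1+r)^4 + TV/(1+r)^4
    = 3.25080 + 3.53435 + 3.84263 + 4.17781 + 42.31054 = 57.11613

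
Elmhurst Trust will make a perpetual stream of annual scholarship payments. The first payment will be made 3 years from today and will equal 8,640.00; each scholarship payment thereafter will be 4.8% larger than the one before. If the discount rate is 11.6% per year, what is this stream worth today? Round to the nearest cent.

102017.91

Value at end of year 2: C₁ / (r − g) = 8,640.00 / (0.116 − 0.048) = 127,058.8235
Discount to today: PV = 127,058.8235 / (1 + 0.116)^2 = 127,058.8235 / 1.245456 = 102,017.91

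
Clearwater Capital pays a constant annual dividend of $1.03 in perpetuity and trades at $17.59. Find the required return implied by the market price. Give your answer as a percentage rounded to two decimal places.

P = C/r ⇒ r = C/P = $1.03/$17.59 = 0.058556

5.86%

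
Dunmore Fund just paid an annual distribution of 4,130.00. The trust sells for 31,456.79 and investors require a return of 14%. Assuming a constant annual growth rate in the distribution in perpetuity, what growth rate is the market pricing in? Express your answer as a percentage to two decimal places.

0.77%

P = D₀(1+g)/(r−g) ⇒ P(r−g) = D₀(1+g) ⇒ g(P+D₀) = P·r − D₀
g = (P·r − D₀)/(P + D₀) = (31,456.79×0.14 − 4,130.00) / (31,456.79 + 4,130.00) = 0.007698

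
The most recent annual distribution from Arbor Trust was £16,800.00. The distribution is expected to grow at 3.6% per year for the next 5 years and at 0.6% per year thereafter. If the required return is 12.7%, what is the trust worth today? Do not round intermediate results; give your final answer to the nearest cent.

D_1 = 17404.80000
D_2 = 18031.37280
D_3 = 18680.50222
D_4 = 19353.00030
D_5 = 20049.70831
Terminal value at year 5: TV = D_5×(1+g_2)/(r−g_2) = 20170.00656/0.121 = 166694.26910
P_0 = D_1/(1+r)^1 + D_2/(1+r)^2 + D_3/(1+r)^3 + D_4/(1+r)^4 + D_5/(1+r)^5 + TV/(1+r)^5
    = 15443.47826 + 14196.48933 + 13050.18895 + 11996.44699 + 11027.78978 + 91685.59104 = 157399.98435

£157399.98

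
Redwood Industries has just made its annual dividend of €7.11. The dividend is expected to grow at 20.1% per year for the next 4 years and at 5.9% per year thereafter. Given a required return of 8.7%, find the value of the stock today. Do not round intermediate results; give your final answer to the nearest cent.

D_1 = 8.53911
D_2 = 10.25547
D_3 = 12.31682
D_4 = 14.79250
Terminal value at year 4: TV = D_4×(1+g_2)/(r−g_2) = 15.66526/0.028 = 559.47355
P_0 = D_1/(1+r)^1 + D_2/(1+r)^2 + D_3/(1+r)^3 + D_4/(1+r)^4 + TV/(1+r)^4
    = 7.85567 + 8.67954 + 9.58981 + 10.59555 + 400.73879 = 437.45935

€437.46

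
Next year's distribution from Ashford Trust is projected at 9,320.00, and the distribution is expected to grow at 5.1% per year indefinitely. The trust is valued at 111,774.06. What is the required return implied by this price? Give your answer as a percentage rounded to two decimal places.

P = D₁/(r − g) ⇒ r = D₁/P + g = 9,320.0000/111,774.06 + 0.051 = 0.083382 + 0.051 = 0.134382

13.44%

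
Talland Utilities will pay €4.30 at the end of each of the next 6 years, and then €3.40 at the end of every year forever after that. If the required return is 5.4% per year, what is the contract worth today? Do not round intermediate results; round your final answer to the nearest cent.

€67.47

PV of 6-year annuity: €4.30 × [1 − (1+0.054)^−6] / 0.054 = 21.54904
Perpetuity value at year 6: €3.40 / 0.054 = 62.96296
PV of perpetuity: 62.96296 / (1+0.054)^6 = 45.92419
Total PV = 21.54904 + 45.92419 = 67.47323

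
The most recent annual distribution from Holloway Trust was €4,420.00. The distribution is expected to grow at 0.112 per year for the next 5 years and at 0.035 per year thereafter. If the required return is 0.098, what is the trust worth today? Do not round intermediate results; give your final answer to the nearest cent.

€100323.04

D_1 = 4915.04000
D_2 = 5465.52448
D_3 = 6077.66322
D_4 = 6758.36150
D_5 = 7515.29799
Terminal value at year 5: TV = D_5×(1+g_2)/(r−g_2) = 7778.33342/0.063 = 123465.60985
P_0 = D_1/(1+r)^1 + D_2/(1+r)^2 + D_3/(1+r)^3 + D_4/(1+r)^4 + D_5/(1+r)^5 + TV/(1+r)^5
    = 4476.35701 + 4533.43260 + 4591.23593 + 4649.77628 + 4709.06305 + 77363.17863 = 100323.04351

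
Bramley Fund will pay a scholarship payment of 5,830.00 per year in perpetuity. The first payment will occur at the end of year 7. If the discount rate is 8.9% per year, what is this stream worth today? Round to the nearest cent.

Value at end of year 6: C / r = 5,830.00 / 0.089 = 65,505.6180
Discount to today: PV = 65,505.6180 / (1 + 0.089)^6 = 65,505.6180 / 1.667890 = 39,274.55

39274.55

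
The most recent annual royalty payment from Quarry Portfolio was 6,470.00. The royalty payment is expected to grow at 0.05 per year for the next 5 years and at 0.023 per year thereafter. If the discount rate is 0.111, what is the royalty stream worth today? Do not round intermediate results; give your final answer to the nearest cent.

D_1 = 6793.50000
D_2 = 7133.17500
D_3 = 7489.83375
D_4 = 7864.32544
D_5 = 8257.54171
Terminal value at year 5: TV = D_5×(1+g_2)/(r−g_2) = 8447.46517/0.088 = 95993.92237
P_0 = D_1/(1+r)^1 + D_2/(1+r)^2 + D_3/(1+r)^3 + D_4/(1+r)^4 + D_5/(1+r)^5 + TV/(1+r)^5
    = 6114.76148 + 5779.02750 + 5461.72716 + 5161.84835 + 4878.43453 + 56711.80145 = 84107.60047

84107.60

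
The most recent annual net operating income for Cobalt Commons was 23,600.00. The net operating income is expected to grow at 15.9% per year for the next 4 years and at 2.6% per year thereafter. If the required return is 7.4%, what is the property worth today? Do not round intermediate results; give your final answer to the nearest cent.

D_1 = 27352.40000
D_2 = 31701.43160
D_3 = 36741.95922
D_4 = 42583.93074
Terminal value at year 4: TV = D_4×(1+g_2)/(r−g_2) = 43691.11294/0.048 = 910231.51959
P_0 = D_1/(1+r)^1 + D_2/(1+r)^2 + D_3/(1+r)^3 + D_4/(1+r)^4 + TV/(1+r)^4
    = 25467.78399 + 27483.39073 + 29658.51941 + 32005.79516 + 684123.87152 = 798739.36080

798739.36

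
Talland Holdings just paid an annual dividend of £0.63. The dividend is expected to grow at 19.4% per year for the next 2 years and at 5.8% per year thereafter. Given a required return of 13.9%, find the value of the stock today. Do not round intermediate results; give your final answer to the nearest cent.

£10.40

D_1 = 0.75222
D_2 = 0.89815
Terminal value at year 2: TV = D_2×(1+g_2)/(r−g_2) = 0.95024/0.081 = 11.73140
P_0 = D_1/(1+r)^1 + D_2/(1+r)^2 + TV/(1+r)^2
    = 0.66042 + 0.69231 + 9.04279 = 10.39552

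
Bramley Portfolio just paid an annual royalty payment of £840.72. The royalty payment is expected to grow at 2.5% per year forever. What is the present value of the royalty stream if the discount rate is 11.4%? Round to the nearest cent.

D₁ = D₀ × (1 + g) = £840.72 × 1.025 = £861.7380
Growing perpetuity: P = D₁ / (r − g) = £861.7380 / (0.114 − 0.025) = £9,682.45

£9682.45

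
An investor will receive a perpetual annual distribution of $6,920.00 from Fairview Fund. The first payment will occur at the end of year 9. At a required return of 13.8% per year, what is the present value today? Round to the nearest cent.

$17827.44

Value at end of year 8: C / r = $6,920.00 / 0.138 = $50,144.9275
Discount to today: PV = $50,144.9275 / (1 + 0.138)^8 = $50,144.9275 / 2.812795 = $17,827.44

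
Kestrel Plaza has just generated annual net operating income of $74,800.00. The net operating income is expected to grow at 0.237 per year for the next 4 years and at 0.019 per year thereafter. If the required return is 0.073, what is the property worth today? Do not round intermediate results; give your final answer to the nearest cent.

D_1 = 92527.60000
D_2 = 114456.64120
D_3 = 141582.86516
D_4 = 175138.00421
Terminal value at year 4: TV = D_4×(1+g_2)/(r−g_2) = 178465.62629/0.054 = 3304919.00534
P_0 = D_1/(1+r)^1 + D_2/(1+r)^2 + D_3/(1+r)^3 + D_4/(1+r)^4 + TV/(1+r)^4
    = 86232.61883 + 99412.62767 + 114607.10198 + 132123.93770 + 2493227.63915 = 2925603.92532

$2925603.93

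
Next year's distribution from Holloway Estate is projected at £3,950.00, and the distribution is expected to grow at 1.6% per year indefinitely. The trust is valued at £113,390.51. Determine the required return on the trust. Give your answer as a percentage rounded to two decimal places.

P = D₁/(r − g) ⇒ r = D₁/P + g = £3,950.0000/£113,390.51 + 0.016 = 0.034835 + 0.016 = 0.050835

5.08%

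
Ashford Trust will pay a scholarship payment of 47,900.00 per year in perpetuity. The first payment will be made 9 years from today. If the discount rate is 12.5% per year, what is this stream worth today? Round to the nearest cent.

Value at end of year 8: C / r = 47,900.00 / 0.125 = 383,200.0000
Discount to today: PV = 383,200.0000 / (1 + 0.125)^8 = 383,200.0000 / 2.565785 = 149,350.03

149350.03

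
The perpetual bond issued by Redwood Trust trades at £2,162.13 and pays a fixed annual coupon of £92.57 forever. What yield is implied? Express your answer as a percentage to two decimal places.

P = C/r ⇒ r = C/P = £92.57/£2,162.13 = 0.042814

4.28%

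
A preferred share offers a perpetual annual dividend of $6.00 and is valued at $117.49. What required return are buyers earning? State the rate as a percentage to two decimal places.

5.11%

P = C/r ⇒ r = C/P = $6.00/$117.49 = 0.051068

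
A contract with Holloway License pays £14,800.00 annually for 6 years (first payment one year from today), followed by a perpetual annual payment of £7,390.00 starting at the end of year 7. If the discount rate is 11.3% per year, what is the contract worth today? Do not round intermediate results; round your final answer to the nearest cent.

PV of 6-year annuity: £14,800.00 × [1 − (1+0.113)^−6] / 0.113 = 62074.55170
Perpetuity value at year 6: £7,390.00 / 0.113 = 65398.23009
PV of perpetuity: 65398.23009 / (1+0.113)^6 = 34402.89650
Total PV = 62074.55170 + 34402.89650 = 96477.44820

£96477.45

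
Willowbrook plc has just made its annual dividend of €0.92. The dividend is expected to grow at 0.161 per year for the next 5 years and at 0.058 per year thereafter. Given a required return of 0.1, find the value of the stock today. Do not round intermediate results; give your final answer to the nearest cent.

D_1 = 1.06812
D_2 = 1.24009
D_3 = 1.43974
D_4 = 1.67154
D_5 = 1.94066
Terminal value at year 5: TV = D_5×(1+g_2)/(r−g_2) = 2.05322/0.042 = 48.88609
P_0 = D_1/(1+r)^1 + D_2/(1+r)^2 + D_3/(1+r)^3 + D_4/(1+r)^4 + D_5/(1+r)^5 + TV/(1+r)^5
    = 0.97102 + 1.02487 + 1.08170 + 1.14168 + 1.20500 + 30.35442 = 35.77868

€35.78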